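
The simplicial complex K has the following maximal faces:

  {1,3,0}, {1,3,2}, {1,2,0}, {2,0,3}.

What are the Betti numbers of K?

K has 4 vertices, 6 edges, 4 triangles.
rank ∂_0 = 0, rank ∂_1 = 3 ⇒ b_0 = 4 − 0 − 3 = 1; all invariant factors of ∂_1 are 1 so no torsion. So H_0 ≅ Z.
rank ∂_1 = 3, rank ∂_2 = 3 ⇒ b_1 = 6 − 3 − 3 = 0; all invariant factors of ∂_2 are 1 so no torsion. So H_1 ≅ 0.
rank ∂_2 = 3, rank ∂_3 = 0 ⇒ b_2 = 4 − 3 − 0 = 1. So H_2 ≅ Z.

b_0 = 1, b_1 = 0, b_2 = 1.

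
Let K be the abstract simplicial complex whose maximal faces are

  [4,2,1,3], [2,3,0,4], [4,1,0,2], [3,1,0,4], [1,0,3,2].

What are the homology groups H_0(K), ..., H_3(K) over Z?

H_0 ≅ Z,  H_1 = 0,  H_2 = 0,  H_3 ≅ Z.

Order the vertices as 0 < 1 < 2 < 3 < 4. Listing each simplex with vertices in this order, K has dimension 3 with simplices:

  0-simplices (5): [0], [1], [2], [3], [4]
  1-simplices (10): [0,1], [0,2], [0,3], [0,4], [1,2], [1,3], [1,4], [2,3], [2,4], [3,4]
  2-simplices (10): [0,1,2], [0,1,3], [0,1,4], [0,2,3], [0,2,4], [0,3,4], [1,2,3], [1,2,4], [1,3,4], [2,3,4]
  3-simplices (5): [0,1,2,3], [0,1,2,4], [0,1,3,4], [0,2,3,4], [1,2,3,4]

so the chain groups are C_0 ≅ Z^5, C_1 ≅ Z^10, C_2 ≅ Z^10, C_3 ≅ Z^5.

∂_1: C_1 → C_0 maps an edge to its endpoints' difference, ∂[p,q] = q − p.
The 5×10 boundary matrix has rank 4 and Smith normal form diag(1,1,1,1).

The boundary map ∂_2: C_2 → C_1 acts by ∂[p,q,r] = [q,r] − [p,r] + [p,q]. For instance
  ∂[0,1,3] = [1,3] − [0,3] + [0,1],
  ∂[1,2,3] = [2,3] − [1,3] + [1,2].
This gives a 10×10 integer matrix of rank 6; reducing to Smith normal form yields diagonal entries (1,1,1,1,1,1).

∂_3: C_3 → C_2 sends each 3-simplex σ to the alternating sum Σ_i (−1)^i (σ with its i-th vertex removed). For instance
  ∂[0,1,3,4] = [1,3,4] − [0,3,4] + [0,1,4] − [0,1,3],
  ∂[1,2,3,4] = [2,3,4] − [1,3,4] + [1,2,4] − [1,2,3].
As a 10×5 matrix over Z this has rank 4, with invariant factors (1,1,1,1).

From H_k ≅ ker(∂_k) / im(∂_{k+1}) we obtain:

  H_0: rank C_0 − rank ∂_1 = 5 − 4 = 1, and the invariant factors of ∂_1 are all 1, so H_0 = Z.
  H_1: rank ker ∂_1 − rank ∂_2 = (10 − 4) − 6 = 0, and the invariant factors of ∂_2 are all 1, so H_1 = 0.
  H_2: rank ker ∂_2 − rank ∂_3 = (10 − 6) − 4 = 0, and the invariant factors of ∂_3 are all 1, so H_2 = 0.
  H_3: rank ker ∂_3 − rank ∂_4 = (5 − 4) − 0 = 1, and there is no ∂_4, so H_3 = Z.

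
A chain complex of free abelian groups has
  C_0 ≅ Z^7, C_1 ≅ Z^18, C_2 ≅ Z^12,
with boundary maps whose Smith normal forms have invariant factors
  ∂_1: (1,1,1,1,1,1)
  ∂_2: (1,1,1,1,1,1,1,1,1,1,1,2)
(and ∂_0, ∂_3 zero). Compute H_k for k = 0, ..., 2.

H_0 = Z,  H_1 = Z_2,  H_2 = 0.

H_0: b_0 = 7 − 0 − 6 = 1; torsion from ∂_1 factors > 1: none. So H_0 = Z.
H_1: b_1 = 18 − 6 − 12 = 0; torsion from ∂_2 factors > 1: [2]. So H_1 = Z_2.
H_2: b_2 = 12 − 12 − 0 = 0; torsion from ∂_3 factors > 1: none. So H_2 = 0.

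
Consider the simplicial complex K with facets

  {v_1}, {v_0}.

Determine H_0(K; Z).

We work with the vertex ordering v_0 < v_1. The simplices of K, each written with vertices in increasing order, are:

  0-simplices (2): [v_0], [v_1]

Hence C_0 ≅ Z^2.

From H_k ≅ ker(∂_k) / im(∂_{k+1}) we obtain:

  H_0: rank C_0 − rank ∂_1 = 2 − 0 = 2, and there is no ∂_1, so H_0 ≅ Z^2.

(K is a triangulation of a set of 2 points.)

H_0 = Z^2.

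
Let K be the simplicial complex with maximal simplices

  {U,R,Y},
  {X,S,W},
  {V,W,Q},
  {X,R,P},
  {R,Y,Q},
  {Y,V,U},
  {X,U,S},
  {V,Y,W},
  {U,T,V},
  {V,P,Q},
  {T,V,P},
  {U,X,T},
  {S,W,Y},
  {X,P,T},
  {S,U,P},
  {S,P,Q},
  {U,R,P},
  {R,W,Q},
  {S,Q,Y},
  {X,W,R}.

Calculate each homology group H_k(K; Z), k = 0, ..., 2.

H_0 = Z,  H_1 = Z ⊕ Z/2Z,  H_2 = 0.

We work with the vertex ordering P < Q < R < S < T < U < V < W < X < Y. The simplices of K, each written with vertices in increasing order, are:

  0-simplices (10): P, Q, R, S, T, U, V, W, X, Y
  1-simplices (30): PQ, PR, PS, PT, PU, PV, PX, QR, QS, QV, QW, QY, RU, RW, RX, RY, SU, SW, SX, SY, TU, TV, TX, UV, UX, UY, VW, VY, WX, WY
  2-simplices (20): PQS, PQV, PRU, PRX, PSU, PTV, PTX, QRW, QRY, QSY, QVW, RUY, RWX, SUX, SWX, SWY, TUV, TUX, UVY, VWY

giving chain groups C_0 ≅ Z^10, C_1 ≅ Z^30, C_2 ≅ Z^20.

Boundary ∂_1: C_1 → C_0 maps an edge to its endpoints' difference, ∂[p,q] = q − p. For instance
  ∂UX = X − U.
As a 10×30 matrix over Z this has rank 9, with invariant factors (1,1,1,1,1,1,1,1,1).

∂_2: C_2 → C_1 sends each 2-simplex [p,q,r] to [q,r] − [p,r] + [p,q]. For instance
  ∂PSU = SU − PU + PS,
  ∂TUV = UV − TV + TU.
This gives a 30×20 integer matrix of rank 20; reducing to Smith normal form yields diagonal entries (1,1,1,1,1,1,1,1,1,1,1,1,1,1,1,1,1,1,1,2).

Computing H_k = (kernel of ∂_k) / (image of ∂_{k+1}):

  H_0: rank C_0 − rank ∂_1 = 10 − 9 = 1, and the invariant factors of ∂_1 are all 1, so H_0 ≅ Z.
  H_1: rank ker ∂_1 − rank ∂_2 = (30 − 9) − 20 = 1, and ∂_2 has invariant factor 2 > 1, so H_1 ≅ Z ⊕ Z/2Z.
  H_2: rank ker ∂_2 − rank ∂_3 = (20 − 20) − 0 = 0, and there is no ∂_3, so H_2 ≅ 0.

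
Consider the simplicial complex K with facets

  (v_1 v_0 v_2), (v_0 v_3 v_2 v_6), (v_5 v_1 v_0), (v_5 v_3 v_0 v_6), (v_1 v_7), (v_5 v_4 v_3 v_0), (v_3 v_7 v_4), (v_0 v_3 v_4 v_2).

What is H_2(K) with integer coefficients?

H_2 ≅ 0.

We work with the vertex ordering v_0 < v_1 < v_2 < v_3 < v_4 < v_5 < v_6 < v_7. The simplices of K, each written with vertices in increasing order, are:

  0-simplices (8): [v_0], [v_1], [v_2], [v_3], [v_4], [v_5], [v_6], [v_7]
  1-simplices (19): (19 of them)
  2-simplices (15): (15 of them)
  3-simplices (4): [v_0,v_2,v_3,v_4], [v_0,v_2,v_3,v_6], [v_0,v_3,v_4,v_5], [v_0,v_3,v_5,v_6]

so the chain groups are C_0 ≅ Z^8, C_1 ≅ Z^19, C_2 ≅ Z^15, C_3 ≅ Z^4.

∂_1: C_1 → C_0 sends each edge [p,q] (with p < q) to q − p. For instance
  ∂[v_3,v_4] = [v_4] − [v_3].
As a 8×19 matrix over Z this has rank 7, with invariant factors (1,1,1,1,1,1,1).

∂_2: C_2 → C_1 sends each 2-simplex [p,q,r] to [q,r] − [p,r] + [p,q]. For instance
  ∂[v_0,v_2,v_6] = [v_2,v_6] − [v_0,v_6] + [v_0,v_2],
  ∂[v_0,v_3,v_4] = [v_3,v_4] − [v_0,v_4] + [v_0,v_3].
The 19×15 boundary matrix has rank 11 and Smith normal form diag(1,1,1,1,1,1,1,1,1,1,1).

The boundary map ∂_3: C_3 → C_2 sends each 3-simplex σ to the alternating sum Σ_i (−1)^i (σ with its i-th vertex removed). For instance
  ∂[v_0,v_2,v_3,v_4] = [v_2,v_3,v_4] − [v_0,v_3,v_4] + [v_0,v_2,v_4] − [v_0,v_2,v_3],
  ∂[v_0,v_3,v_5,v_6] = [v_3,v_5,v_6] − [v_0,v_5,v_6] + [v_0,v_3,v_6] − [v_0,v_3,v_5].
This gives a 15×4 integer matrix of rank 4; reducing to Smith normal form yields diagonal entries (1,1,1,1).

Reading off H_k = ker ∂_k / im ∂_{k+1}:

  H_2: rank ker ∂_2 − rank ∂_3 = (15 − 11) − 4 = 0, and the invariant factors of ∂_3 are all 1, so H_2 ≅ 0.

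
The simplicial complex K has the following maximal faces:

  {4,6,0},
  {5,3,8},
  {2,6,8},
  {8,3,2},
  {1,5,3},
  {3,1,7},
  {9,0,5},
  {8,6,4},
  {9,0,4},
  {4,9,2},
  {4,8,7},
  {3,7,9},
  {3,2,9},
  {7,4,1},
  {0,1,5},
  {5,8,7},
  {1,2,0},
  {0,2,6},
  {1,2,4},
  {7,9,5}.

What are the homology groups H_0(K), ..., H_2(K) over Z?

H_0 ≅ Z,  H_1 ≅ Z ⊕ Z/2Z,  H_2 = 0.

K has 10 vertices, 30 edges, 20 triangles.
rank ∂_0 = 0, rank ∂_1 = 9 ⇒ b_0 = 10 − 0 − 9 = 1; all invariant factors of ∂_1 are 1 so no torsion. So H_0 = Z.
rank ∂_1 = 9, rank ∂_2 = 20 ⇒ b_1 = 30 − 9 − 20 = 1; ∂_2 has invariant factor(s) [2] giving torsion. So H_1 = Z ⊕ Z/2Z.
rank ∂_2 = 20, rank ∂_3 = 0 ⇒ b_2 = 20 − 20 − 0 = 0. So H_2 = 0.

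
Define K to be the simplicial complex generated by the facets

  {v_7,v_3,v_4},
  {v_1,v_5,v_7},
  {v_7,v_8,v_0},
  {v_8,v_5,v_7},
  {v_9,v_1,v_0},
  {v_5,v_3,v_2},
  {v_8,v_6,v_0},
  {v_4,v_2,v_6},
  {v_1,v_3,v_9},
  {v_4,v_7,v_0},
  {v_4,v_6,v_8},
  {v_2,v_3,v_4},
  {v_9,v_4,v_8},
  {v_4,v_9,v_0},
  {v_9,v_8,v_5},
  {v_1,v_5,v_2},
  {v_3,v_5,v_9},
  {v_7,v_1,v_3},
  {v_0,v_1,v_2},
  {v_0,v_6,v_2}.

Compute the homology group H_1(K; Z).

H_1 ≅ Z ⊕ Z/2.

K has 10 vertices, 30 edges, 20 triangles.
rank ∂_1 = 9, rank ∂_2 = 20 ⇒ b_1 = 30 − 9 − 20 = 1; ∂_2 has invariant factor(s) [2] giving torsion. So H_1 ≅ Z ⊕ Z/2.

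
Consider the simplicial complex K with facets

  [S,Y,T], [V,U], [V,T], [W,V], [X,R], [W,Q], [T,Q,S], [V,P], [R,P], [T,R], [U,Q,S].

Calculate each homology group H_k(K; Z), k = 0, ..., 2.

We work with the vertex ordering P < Q < R < S < T < U < V < W < X < Y. The simplices of K, each written with vertices in increasing order, are:

  0-simplices (10): P, Q, R, S, T, U, V, W, X, Y
  1-simplices (15): PR, PV, QS, QT, QU, QW, RT, RX, ST, SU, SY, TV, TY, UV, VW
  2-simplices (3): QST, QSU, STY

so the chain groups are C_0 ≅ Z^10, C_1 ≅ Z^15, C_2 ≅ Z^3.

Boundary ∂_1: C_1 → C_0 maps an edge to its endpoints' difference, ∂[p,q] = q − p.
The resulting 10×15 matrix has rank 9, and its Smith normal form has invariant factors (1,1,1,1,1,1,1,1,1).

∂_2: C_2 → C_1 acts by ∂[p,q,r] = [q,r] − [p,r] + [p,q]. For instance
  ∂QST = ST − QT + QS,
  ∂STY = TY − SY + ST.
The 15×3 boundary matrix has rank 3 and Smith normal form diag(1,1,1).

Computing H_k = (kernel of ∂_k) / (image of ∂_{k+1}):

  H_0: rank C_0 − rank ∂_1 = 10 − 9 = 1, and the invariant factors of ∂_1 are all 1, so H_0 ≅ Z.
  H_1: rank ker ∂_1 − rank ∂_2 = (15 − 9) − 3 = 3, and the invariant factors of ∂_2 are all 1, so H_1 ≅ Z^3.
  H_2: rank ker ∂_2 − rank ∂_3 = (3 − 3) − 0 = 0, and there is no ∂_3, so H_2 ≅ 0.

As a check, the Euler characteristic is 10 − 15 + 3 = -2, which agrees with 1 − 3 + 0 = -2.

H_0 ≅ Z,  H_1 ≅ Z^3,  H_2 = 0.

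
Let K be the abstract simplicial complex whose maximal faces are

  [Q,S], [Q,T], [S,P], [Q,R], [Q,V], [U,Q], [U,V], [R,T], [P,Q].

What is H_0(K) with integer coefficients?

H_0 = Z.

Take the total order P < Q < R < S < T < U < V on the vertex set. Then K (dimension 1) consists of the simplices:

  0-simplices (7): P, Q, R, S, T, U, V
  1-simplices (9): PQ, PS, QR, QS, QT, QU, QV, RT, UV

so the chain groups are C_0 ≅ Z^7, C_1 ≅ Z^9.

The boundary map ∂_1: C_1 → C_0 is given by ∂[p,q] = [q] − [p].
As a 7×9 matrix over Z this has rank 6, with invariant factors (1,1,1,1,1,1).

Reading off H_k = ker ∂_k / im ∂_{k+1}:

  H_0: rank C_0 − rank ∂_1 = 7 − 6 = 1, and the invariant factors of ∂_1 are all 1, so H_0 = Z.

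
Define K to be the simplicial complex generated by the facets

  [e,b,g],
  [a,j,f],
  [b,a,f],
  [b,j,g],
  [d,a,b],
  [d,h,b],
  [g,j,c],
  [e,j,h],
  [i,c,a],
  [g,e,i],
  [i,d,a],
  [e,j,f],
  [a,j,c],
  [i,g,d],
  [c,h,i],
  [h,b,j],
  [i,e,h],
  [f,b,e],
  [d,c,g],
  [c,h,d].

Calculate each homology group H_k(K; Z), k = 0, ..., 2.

We work with the vertex ordering a < b < c < d < e < f < g < h < i < j. The simplices of K, each written with vertices in increasing order, are:

  0-simplices (10): a, b, c, d, e, f, g, h, i, j
  1-simplices (30): ab, ac, ad, af, ai, aj, bd, be, bf, bg, bh, bj, cd, cg, ch, ci, cj, dg, dh, di, ef, eg, eh, ei, ej, fj, gi, gj, hi, hj
  2-simplices (20): abd, abf, aci, acj, adi, afj, bdh, bef, beg, bgj, bhj, cdg, cdh, cgj, chi, dgi, efj, egi, ehi, ehj

so the chain groups are C_0 ≅ Z^10, C_1 ≅ Z^30, C_2 ≅ Z^20.

The boundary map ∂_1: C_1 → C_0 is given by ∂[p,q] = [q] − [p]. For instance
  ∂hi = i − h.
The 10×30 boundary matrix has rank 9 and Smith normal form diag(1,1,1,1,1,1,1,1,1).

∂_2: C_2 → C_1 sends each 2-simplex [p,q,r] to [q,r] − [p,r] + [p,q]. For instance
  ∂ehj = hj − ej + eh,
  ∂abf = bf − af + ab.
The resulting 30×20 matrix has rank 20, and its Smith normal form has invariant factors (1,1,1,1,1,1,1,1,1,1,1,1,1,1,1,1,1,1,1,2).

Computing H_k = (kernel of ∂_k) / (image of ∂_{k+1}):

  H_0: rank C_0 − rank ∂_1 = 10 − 9 = 1, and the invariant factors of ∂_1 are all 1, so H_0 = Z.
  H_1: rank ker ∂_1 − rank ∂_2 = (30 − 9) − 20 = 1, and ∂_2 has invariant factor 2 > 1, so H_1 = Z × Z/2.
  H_2: rank ker ∂_2 − rank ∂_3 = (20 − 20) − 0 = 0, and there is no ∂_3, so H_2 = 0.

As a check, the Euler characteristic is 10 − 30 + 20 = 0, which agrees with 1 − 1 + 0 = 0.
(K is a triangulation of the Klein bottle.)

H_0 = Z,  H_1 = Z × Z/2,  H_2 = 0.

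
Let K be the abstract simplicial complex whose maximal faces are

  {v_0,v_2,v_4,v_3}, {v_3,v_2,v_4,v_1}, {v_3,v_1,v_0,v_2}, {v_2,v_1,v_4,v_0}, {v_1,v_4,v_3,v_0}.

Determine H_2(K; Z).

Take the total order v_0 < v_1 < v_2 < v_3 < v_4 on the vertex set. Then K (dimension 3) consists of the simplices:

  0-simplices (5): [v_0], [v_1], [v_2], [v_3], [v_4]
  1-simplices (10): [v_0,v_1], [v_0,v_2], [v_0,v_3], [v_0,v_4], [v_1,v_2], [v_1,v_3], [v_1,v_4], [v_2,v_3], [v_2,v_4], [v_3,v_4]
  2-simplices (10): [v_0,v_1,v_2], [v_0,v_1,v_3], [v_0,v_1,v_4], [v_0,v_2,v_3], [v_0,v_2,v_4], [v_0,v_3,v_4], [v_1,v_2,v_3], [v_1,v_2,v_4], [v_1,v_3,v_4], [v_2,v_3,v_4]
  3-simplices (5): [v_0,v_1,v_2,v_3], [v_0,v_1,v_2,v_4], [v_0,v_1,v_3,v_4], [v_0,v_2,v_3,v_4], [v_1,v_2,v_3,v_4]

giving chain groups C_0 ≅ Z^5, C_1 ≅ Z^10, C_2 ≅ Z^10, C_3 ≅ Z^5.

The boundary map ∂_1: C_1 → C_0 maps an edge to its endpoints' difference, ∂[p,q] = q − p. For instance
  ∂[v_0,v_3] = [v_3] − [v_0].
As a 5×10 matrix over Z this has rank 4, with invariant factors (1,1,1,1).

The boundary map ∂_2: C_2 → C_1 sends each 2-simplex [p,q,r] to [q,r] − [p,r] + [p,q]. For instance
  ∂[v_0,v_1,v_3] = [v_1,v_3] − [v_0,v_3] + [v_0,v_1],
  ∂[v_1,v_3,v_4] = [v_3,v_4] − [v_1,v_4] + [v_1,v_3].
The 10×10 boundary matrix has rank 6 and Smith normal form diag(1,1,1,1,1,1).

The boundary map ∂_3: C_3 → C_2 sends each 3-simplex σ to the alternating sum Σ_i (−1)^i (σ with its i-th vertex removed). For instance
  ∂[v_1,v_2,v_3,v_4] = [v_2,v_3,v_4] − [v_1,v_3,v_4] + [v_1,v_2,v_4] − [v_1,v_2,v_3],
  ∂[v_0,v_1,v_3,v_4] = [v_1,v_3,v_4] − [v_0,v_3,v_4] + [v_0,v_1,v_4] − [v_0,v_1,v_3].
The 10×5 boundary matrix has rank 4 and Smith normal form diag(1,1,1,1).

Reading off H_k = ker ∂_k / im ∂_{k+1}:

  H_2: rank ker ∂_2 − rank ∂_3 = (10 − 6) − 4 = 0, and the invariant factors of ∂_3 are all 1, so H_2 ≅ 0.

H_2 = 0.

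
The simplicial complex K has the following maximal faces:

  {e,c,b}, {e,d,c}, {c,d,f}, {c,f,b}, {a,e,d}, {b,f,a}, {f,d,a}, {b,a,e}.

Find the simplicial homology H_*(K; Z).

Take the total order a < b < c < d < e < f on the vertex set. Then K (dimension 2) consists of the simplices:

  0-simplices (6): a, b, c, d, e, f
  1-simplices (12): ab, ad, ae, af, bc, be, bf, cd, ce, cf, de, df
  2-simplices (8): abe, abf, ade, adf, bce, bcf, cde, cdf

Hence C_0 ≅ Z^6, C_1 ≅ Z^12, C_2 ≅ Z^8.

Boundary ∂_1: C_1 → C_0 maps an edge to its endpoints' difference, ∂[p,q] = q − p. For instance
  ∂bc = c − b.
The 6×12 boundary matrix has rank 5 and Smith normal form diag(1,1,1,1,1).

Boundary ∂_2: C_2 → C_1 sends each 2-simplex [p,q,r] to [q,r] − [p,r] + [p,q]. For instance
  ∂cde = de − ce + cd,
  ∂bcf = cf − bf + bc.
The 12×8 boundary matrix has rank 7 and Smith normal form diag(1,1,1,1,1,1,1).

Reading off H_k = ker ∂_k / im ∂_{k+1}:

  H_0: rank C_0 − rank ∂_1 = 6 − 5 = 1, and the invariant factors of ∂_1 are all 1, so H_0 ≅ Z.
  H_1: rank ker ∂_1 − rank ∂_2 = (12 − 5) − 7 = 0, and the invariant factors of ∂_2 are all 1, so H_1 ≅ 0.
  H_2: rank ker ∂_2 − rank ∂_3 = (8 − 7) − 0 = 1, and there is no ∂_3, so H_2 ≅ Z.

As a check, the Euler characteristic is 6 − 12 + 8 = 2, which agrees with 1 − 0 + 1 = 2.

H_0 ≅ Z,  H_1 = 0,  H_2 ≅ Z.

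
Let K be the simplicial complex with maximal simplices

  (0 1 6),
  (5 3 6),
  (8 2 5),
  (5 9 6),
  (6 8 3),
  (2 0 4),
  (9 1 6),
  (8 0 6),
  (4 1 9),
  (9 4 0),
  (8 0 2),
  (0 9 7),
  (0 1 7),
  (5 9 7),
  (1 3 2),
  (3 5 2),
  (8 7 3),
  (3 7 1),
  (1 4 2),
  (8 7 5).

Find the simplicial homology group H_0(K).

Order the vertices as 0 < 1 < 2 < 3 < 4 < 5 < 6 < 7 < 8 < 9. Listing each simplex with vertices in this order, K has dimension 2 with simplices:

  0-simplices (10): [0], [1], [2], [3], [4], [5], [6], [7], [8], [9]
  1-simplices (30): (30 of them)
  2-simplices (20): (20 of them)

so the chain groups are C_0 ≅ Z^10, C_1 ≅ Z^30, C_2 ≅ Z^20.

Boundary ∂_1: C_1 → C_0 maps an edge to its endpoints' difference, ∂[p,q] = q − p. For instance
  ∂[0,9] = [9] − [0].
The resulting 10×30 matrix has rank 9, and its Smith normal form has invariant factors (1,1,1,1,1,1,1,1,1).

Boundary ∂_2: C_2 → C_1 acts by ∂[p,q,r] = [q,r] − [p,r] + [p,q]. For instance
  ∂[0,2,8] = [2,8] − [0,8] + [0,2],
  ∂[3,7,8] = [7,8] − [3,8] + [3,7].
The resulting 30×20 matrix has rank 20, and its Smith normal form has invariant factors (1,1,1,1,1,1,1,1,1,1,1,1,1,1,1,1,1,1,1,2).

Computing H_k = (kernel of ∂_k) / (image of ∂_{k+1}):

  H_0: rank C_0 − rank ∂_1 = 10 − 9 = 1, and the invariant factors of ∂_1 are all 1, so H_0 ≅ Z.

(K is a triangulation of the Klein bottle.)

H_0 ≅ Z.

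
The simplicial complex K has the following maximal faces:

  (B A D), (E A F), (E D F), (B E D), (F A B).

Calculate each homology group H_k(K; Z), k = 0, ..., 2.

H_0 = Z,  H_1 = Z,  H_2 = 0.

K has 5 vertices, 10 edges, 5 triangles.
rank ∂_0 = 0, rank ∂_1 = 4 ⇒ b_0 = 5 − 0 − 4 = 1; all invariant factors of ∂_1 are 1 so no torsion. So H_0 ≅ Z.
rank ∂_1 = 4, rank ∂_2 = 5 ⇒ b_1 = 10 − 4 − 5 = 1; all invariant factors of ∂_2 are 1 so no torsion. So H_1 ≅ Z.
rank ∂_2 = 5, rank ∂_3 = 0 ⇒ b_2 = 5 − 5 − 0 = 0. So H_2 ≅ 0.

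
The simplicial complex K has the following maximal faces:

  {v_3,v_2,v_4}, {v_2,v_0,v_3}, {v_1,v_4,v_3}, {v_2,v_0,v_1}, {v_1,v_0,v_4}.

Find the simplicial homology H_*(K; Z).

Order the vertices as v_0 < v_1 < v_2 < v_3 < v_4. Listing each simplex with vertices in this order, K has dimension 2 with simplices:

  0-simplices (5): [v_0], [v_1], [v_2], [v_3], [v_4]
  1-simplices (10): [v_0,v_1], [v_0,v_2], [v_0,v_3], [v_0,v_4], [v_1,v_2], [v_1,v_3], [v_1,v_4], [v_2,v_3], [v_2,v_4], [v_3,v_4]
  2-simplices (5): [v_0,v_1,v_2], [v_0,v_1,v_4], [v_0,v_2,v_3], [v_1,v_3,v_4], [v_2,v_3,v_4]

giving chain groups C_0 ≅ Z^5, C_1 ≅ Z^10, C_2 ≅ Z^5.

The boundary map ∂_1: C_1 → C_0 is given by ∂[p,q] = [q] − [p]. For instance
  ∂[v_3,v_4] = [v_4] − [v_3].
The resulting 5×10 matrix has rank 4, and its Smith normal form has invariant factors (1,1,1,1).

∂_2: C_2 → C_1 acts by ∂[p,q,r] = [q,r] − [p,r] + [p,q]. For instance
  ∂[v_1,v_3,v_4] = [v_3,v_4] − [v_1,v_4] + [v_1,v_3],
  ∂[v_0,v_2,v_3] = [v_2,v_3] − [v_0,v_3] + [v_0,v_2].
The resulting 10×5 matrix has rank 5, and its Smith normal form has invariant factors (1,1,1,1,1).

Computing H_k = (kernel of ∂_k) / (image of ∂_{k+1}):

  H_0: rank C_0 − rank ∂_1 = 5 − 4 = 1, and the invariant factors of ∂_1 are all 1, so H_0 = Z.
  H_1: rank ker ∂_1 − rank ∂_2 = (10 − 4) − 5 = 1, and the invariant factors of ∂_2 are all 1, so H_1 = Z.
  H_2: rank ker ∂_2 − rank ∂_3 = (5 − 5) − 0 = 0, and there is no ∂_3, so H_2 = 0.

(K is a triangulation of the Möbius band.)

H_0 ≅ Z,  H_1 ≅ Z,  H_2 = 0.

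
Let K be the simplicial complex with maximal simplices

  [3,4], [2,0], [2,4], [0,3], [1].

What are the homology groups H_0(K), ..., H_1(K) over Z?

Fix the vertex order 0 < 1 < 2 < 3 < 4 and write every simplex with vertices in increasing order. Then dim K = 1 and the simplices of K are:

  0-simplices (5): [0], [1], [2], [3], [4]
  1-simplices (4): [0,2], [0,3], [2,4], [3,4]

so the chain groups are C_0 ≅ Z^5, C_1 ≅ Z^4.

∂_1: C_1 → C_0 sends each edge [p,q] (with p < q) to q − p. For instance
  ∂[0,3] = [3] − [0].
The resulting 5×4 matrix has rank 3, and its Smith normal form has invariant factors (1,1,1).

Reading off H_k = ker ∂_k / im ∂_{k+1}:

  H_0: rank C_0 − rank ∂_1 = 5 − 3 = 2, and the invariant factors of ∂_1 are all 1, so H_0 = Z^2.
  H_1: rank ker ∂_1 − rank ∂_2 = (4 − 3) − 0 = 1, and there is no ∂_2, so H_1 = Z.

H_0 ≅ Z^2,  H_1 ≅ Z.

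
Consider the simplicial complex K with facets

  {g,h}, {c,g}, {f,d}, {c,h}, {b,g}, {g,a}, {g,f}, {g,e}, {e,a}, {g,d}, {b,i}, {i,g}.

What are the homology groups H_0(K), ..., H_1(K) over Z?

Fix the vertex order a < b < c < d < e < f < g < h < i and write every simplex with vertices in increasing order. Then dim K = 1 and the simplices of K are:

  0-simplices (9): a, b, c, d, e, f, g, h, i
  1-simplices (12): ae, ag, bg, bi, cg, ch, df, dg, eg, fg, gh, gi

giving chain groups C_0 ≅ Z^9, C_1 ≅ Z^12.

The boundary map ∂_1: C_1 → C_0 sends each edge [p,q] (with p < q) to q − p. For instance
  ∂ag = g − a.
The resulting 9×12 matrix has rank 8, and its Smith normal form has invariant factors (1,1,1,1,1,1,1,1).

Reading off H_k = ker ∂_k / im ∂_{k+1}:

  H_0: rank C_0 − rank ∂_1 = 9 − 8 = 1, and the invariant factors of ∂_1 are all 1, so H_0 ≅ Z.
  H_1: rank ker ∂_1 − rank ∂_2 = (12 − 8) − 0 = 4, and there is no ∂_2, so H_1 ≅ Z^4.

H_0 ≅ Z,  H_1 ≅ Z^4.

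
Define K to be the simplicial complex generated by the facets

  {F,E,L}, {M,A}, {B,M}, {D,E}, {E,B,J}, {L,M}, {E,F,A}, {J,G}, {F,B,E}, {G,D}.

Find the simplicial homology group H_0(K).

Order the vertices as A < B < D < E < F < G < J < L < M. Listing each simplex with vertices in this order, K has dimension 2 with simplices:

  0-simplices (9): A, B, D, E, F, G, J, L, M
  1-simplices (15): AE, AF, AM, BE, BF, BJ, BM, DE, DG, EF, EJ, EL, FL, GJ, LM
  2-simplices (4): AEF, BEF, BEJ, EFL

so the chain groups are C_0 ≅ Z^9, C_1 ≅ Z^15, C_2 ≅ Z^4.

∂_1: C_1 → C_0 maps an edge to its endpoints' difference, ∂[p,q] = q − p. For instance
  ∂EJ = J − E.
This gives a 9×15 integer matrix of rank 8; reducing to Smith normal form yields diagonal entries (1,1,1,1,1,1,1,1).

∂_2: C_2 → C_1 acts by ∂[p,q,r] = [q,r] − [p,r] + [p,q]. For instance
  ∂BEF = EF − BF + BE,
  ∂BEJ = EJ − BJ + BE.
As a 15×4 matrix over Z this has rank 4, with invariant factors (1,1,1,1).

Computing H_k = (kernel of ∂_k) / (image of ∂_{k+1}):

  H_0: rank C_0 − rank ∂_1 = 9 − 8 = 1, and the invariant factors of ∂_1 are all 1, so H_0 ≅ Z.

H_0 ≅ Z.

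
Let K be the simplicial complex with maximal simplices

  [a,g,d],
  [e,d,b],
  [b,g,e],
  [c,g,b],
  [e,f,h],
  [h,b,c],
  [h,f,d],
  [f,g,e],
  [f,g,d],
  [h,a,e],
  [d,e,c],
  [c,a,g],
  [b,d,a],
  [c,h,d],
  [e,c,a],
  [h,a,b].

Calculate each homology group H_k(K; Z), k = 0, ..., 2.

Fix the vertex order a < b < c < d < e < f < g < h and write every simplex with vertices in increasing order. Then dim K = 2 and the simplices of K are:

  0-simplices (8): a, b, c, d, e, f, g, h
  1-simplices (24): ab, ac, ad, ae, ag, ah, bc, bd, be, bg, bh, cd, ce, cg, ch, de, df, dg, dh, ef, eg, eh, fg, fh
  2-simplices (16): abd, abh, ace, acg, adg, aeh, bcg, bch, bde, beg, cde, cdh, dfg, dfh, efg, efh

giving chain groups C_0 ≅ Z^8, C_1 ≅ Z^24, C_2 ≅ Z^16.

Boundary ∂_1: C_1 → C_0 maps an edge to its endpoints' difference, ∂[p,q] = q − p. For instance
  ∂bg = g − b.
The 8×24 boundary matrix has rank 7 and Smith normal form diag(1,1,1,1,1,1,1).

∂_2: C_2 → C_1 maps a triangle to the signed sum of its edges. For instance
  ∂efg = fg − eg + ef,
  ∂bch = ch − bh + bc.
The 24×16 boundary matrix has rank 15 and Smith normal form diag(1,1,1,1,1,1,1,1,1,1,1,1,1,1,1).

Computing H_k = (kernel of ∂_k) / (image of ∂_{k+1}):

  H_0: rank C_0 − rank ∂_1 = 8 − 7 = 1, and the invariant factors of ∂_1 are all 1, so H_0 ≅ Z.
  H_1: rank ker ∂_1 − rank ∂_2 = (24 − 7) − 15 = 2, and the invariant factors of ∂_2 are all 1, so H_1 ≅ Z^2.
  H_2: rank ker ∂_2 − rank ∂_3 = (16 − 15) − 0 = 1, and there is no ∂_3, so H_2 ≅ Z.

As a check, the Euler characteristic is 8 − 24 + 16 = 0, which agrees with 1 − 2 + 1 = 0.

H_0 = Z,  H_1 = Z^2,  H_2 = Z.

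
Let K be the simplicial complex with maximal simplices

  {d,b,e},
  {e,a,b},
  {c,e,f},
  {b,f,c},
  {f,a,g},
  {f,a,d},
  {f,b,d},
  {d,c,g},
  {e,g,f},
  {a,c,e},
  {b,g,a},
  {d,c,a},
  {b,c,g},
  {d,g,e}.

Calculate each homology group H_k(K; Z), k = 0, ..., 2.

We work with the vertex ordering a < b < c < d < e < f < g. The simplices of K, each written with vertices in increasing order, are:

  0-simplices (7): a, b, c, d, e, f, g
  1-simplices (21): ab, ac, ad, ae, af, ag, bc, bd, be, bf, bg, cd, ce, cf, cg, de, df, dg, ef, eg, fg
  2-simplices (14): abe, abg, acd, ace, adf, afg, bcf, bcg, bde, bdf, cdg, cef, deg, efg

so the chain groups are C_0 ≅ Z^7, C_1 ≅ Z^21, C_2 ≅ Z^14.

The boundary map ∂_1: C_1 → C_0 is given by ∂[p,q] = [q] − [p]. For instance
  ∂af = f − a.
The 7×21 boundary matrix has rank 6 and Smith normal form diag(1,1,1,1,1,1).

∂_2: C_2 → C_1 acts by ∂[p,q,r] = [q,r] − [p,r] + [p,q]. For instance
  ∂bcf = cf − bf + bc,
  ∂efg = fg − eg + ef.
The resulting 21×14 matrix has rank 13, and its Smith normal form has invariant factors (1,1,1,1,1,1,1,1,1,1,1,1,1).

Computing H_k = (kernel of ∂_k) / (image of ∂_{k+1}):

  H_0: rank C_0 − rank ∂_1 = 7 − 6 = 1, and the invariant factors of ∂_1 are all 1, so H_0 = Z.
  H_1: rank ker ∂_1 − rank ∂_2 = (21 − 6) − 13 = 2, and the invariant factors of ∂_2 are all 1, so H_1 = Z^2.
  H_2: rank ker ∂_2 − rank ∂_3 = (14 − 13) − 0 = 1, and there is no ∂_3, so H_2 = Z.

H_0 = Z,  H_1 = Z^2,  H_2 = Z.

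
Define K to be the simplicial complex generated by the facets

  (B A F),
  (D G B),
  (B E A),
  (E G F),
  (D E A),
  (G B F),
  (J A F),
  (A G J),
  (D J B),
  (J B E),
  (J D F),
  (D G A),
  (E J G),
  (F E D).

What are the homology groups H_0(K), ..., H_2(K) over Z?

H_0 ≅ Z,  H_1 ≅ Z^2,  H_2 ≅ Z.

Order the vertices as A < B < D < E < F < G < J. Listing each simplex with vertices in this order, K has dimension 2 with simplices:

  0-simplices (7): A, B, D, E, F, G, J
  1-simplices (21): AB, AD, AE, AF, AG, AJ, BD, BE, BF, BG, BJ, DE, DF, DG, DJ, EF, EG, EJ, FG, FJ, GJ
  2-simplices (14): ABE, ABF, ADE, ADG, AFJ, AGJ, BDG, BDJ, BEJ, BFG, DEF, DFJ, EFG, EGJ

Hence C_0 ≅ Z^7, C_1 ≅ Z^21, C_2 ≅ Z^14.

Boundary ∂_1: C_1 → C_0 is given by ∂[p,q] = [q] − [p]. For instance
  ∂EJ = J − E.
The 7×21 boundary matrix has rank 6 and Smith normal form diag(1,1,1,1,1,1).

Boundary ∂_2: C_2 → C_1 maps a triangle to the signed sum of its edges. For instance
  ∂BDJ = DJ − BJ + BD,
  ∂ADG = DG − AG + AD.
The resulting 21×14 matrix has rank 13, and its Smith normal form has invariant factors (1,1,1,1,1,1,1,1,1,1,1,1,1).

Now H_k = ker ∂_k / im ∂_{k+1}, so:

  H_0: rank C_0 − rank ∂_1 = 7 − 6 = 1, and the invariant factors of ∂_1 are all 1, so H_0 = Z.
  H_1: rank ker ∂_1 − rank ∂_2 = (21 − 6) − 13 = 2, and the invariant factors of ∂_2 are all 1, so H_1 = Z^2.
  H_2: rank ker ∂_2 − rank ∂_3 = (14 − 13) − 0 = 1, and there is no ∂_3, so H_2 = Z.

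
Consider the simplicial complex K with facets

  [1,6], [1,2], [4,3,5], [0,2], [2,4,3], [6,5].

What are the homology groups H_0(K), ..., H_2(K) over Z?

H_0 ≅ Z,  H_1 ≅ Z,  H_2 = 0.

We work with the vertex ordering 0 < 1 < 2 < 3 < 4 < 5 < 6. The simplices of K, each written with vertices in increasing order, are:

  0-simplices (7): [0], [1], [2], [3], [4], [5], [6]
  1-simplices (9): [0,2], [1,2], [1,6], [2,3], [2,4], [3,4], [3,5], [4,5], [5,6]
  2-simplices (2): [2,3,4], [3,4,5]

so the chain groups are C_0 ≅ Z^7, C_1 ≅ Z^9, C_2 ≅ Z^2.

Boundary ∂_1: C_1 → C_0 maps an edge to its endpoints' difference, ∂[p,q] = q − p. For instance
  ∂[3,4] = [4] − [3].
The resulting 7×9 matrix has rank 6, and its Smith normal form has invariant factors (1,1,1,1,1,1).

The boundary map ∂_2: C_2 → C_1 maps a triangle to the signed sum of its edges. For instance
  ∂[3,4,5] = [4,5] − [3,5] + [3,4],
  ∂[2,3,4] = [3,4] − [2,4] + [2,3].
This gives a 9×2 integer matrix of rank 2; reducing to Smith normal form yields diagonal entries (1,1).

From H_k ≅ ker(∂_k) / im(∂_{k+1}) we obtain:

  H_0: rank C_0 − rank ∂_1 = 7 − 6 = 1, and the invariant factors of ∂_1 are all 1, so H_0 = Z.
  H_1: rank ker ∂_1 − rank ∂_2 = (9 − 6) − 2 = 1, and the invariant factors of ∂_2 are all 1, so H_1 = Z.
  H_2: rank ker ∂_2 − rank ∂_3 = (2 − 2) − 0 = 0, and there is no ∂_3, so H_2 = 0.

As a check, the Euler characteristic is 7 − 9 + 2 = 0, which agrees with 1 − 1 + 0 = 0.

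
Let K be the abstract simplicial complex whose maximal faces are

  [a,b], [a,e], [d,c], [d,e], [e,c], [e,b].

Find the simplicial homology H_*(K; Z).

We work with the vertex ordering a < b < c < d < e. The simplices of K, each written with vertices in increasing order, are:

  0-simplices (5): a, b, c, d, e
  1-simplices (6): ab, ae, be, cd, ce, de

giving chain groups C_0 ≅ Z^5, C_1 ≅ Z^6.

∂_1: C_1 → C_0 maps an edge to its endpoints' difference, ∂[p,q] = q − p.
As a 5×6 matrix over Z this has rank 4, with invariant factors (1,1,1,1).

Computing H_k = (kernel of ∂_k) / (image of ∂_{k+1}):

  H_0: rank C_0 − rank ∂_1 = 5 − 4 = 1, and the invariant factors of ∂_1 are all 1, so H_0 = Z.
  H_1: rank ker ∂_1 − rank ∂_2 = (6 − 4) − 0 = 2, and there is no ∂_2, so H_1 = Z^2.

(K is a triangulation of a wedge of 2 circles.)

H_0 = Z,  H_1 = Z^2.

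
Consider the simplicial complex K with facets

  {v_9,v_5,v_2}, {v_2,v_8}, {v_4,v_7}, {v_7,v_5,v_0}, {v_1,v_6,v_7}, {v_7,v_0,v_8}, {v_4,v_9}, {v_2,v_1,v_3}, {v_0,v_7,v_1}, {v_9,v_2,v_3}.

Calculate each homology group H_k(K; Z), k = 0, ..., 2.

H_0 ≅ Z,  H_1 ≅ Z^3,  H_2 = 0.

Fix the vertex order v_0 < v_1 < v_2 < v_3 < v_4 < v_5 < v_6 < v_7 < v_8 < v_9 and write every simplex with vertices in increasing order. Then dim K = 2 and the simplices of K are:

  0-simplices (10): [v_0], [v_1], [v_2], [v_3], [v_4], [v_5], [v_6], [v_7], [v_8], [v_9]
  1-simplices (19): (19 of them)
  2-simplices (7): [v_0,v_1,v_7], [v_0,v_5,v_7], [v_0,v_7,v_8], [v_1,v_2,v_3], [v_1,v_6,v_7], [v_2,v_3,v_9], [v_2,v_5,v_9]

so the chain groups are C_0 ≅ Z^10, C_1 ≅ Z^19, C_2 ≅ Z^7.

Boundary ∂_1: C_1 → C_0 maps an edge to its endpoints' difference, ∂[p,q] = q − p.
The resulting 10×19 matrix has rank 9, and its Smith normal form has invariant factors (1,1,1,1,1,1,1,1,1).

The boundary map ∂_2: C_2 → C_1 sends each 2-simplex [p,q,r] to [q,r] − [p,r] + [p,q]. For instance
  ∂[v_0,v_5,v_7] = [v_5,v_7] − [v_0,v_7] + [v_0,v_5],
  ∂[v_0,v_7,v_8] = [v_7,v_8] − [v_0,v_8] + [v_0,v_7].
As a 19×7 matrix over Z this has rank 7, with invariant factors (1,1,1,1,1,1,1).

Now H_k = ker ∂_k / im ∂_{k+1}, so:

  H_0: rank C_0 − rank ∂_1 = 10 − 9 = 1, and the invariant factors of ∂_1 are all 1, so H_0 ≅ Z.
  H_1: rank ker ∂_1 − rank ∂_2 = (19 − 9) − 7 = 3, and the invariant factors of ∂_2 are all 1, so H_1 ≅ Z^3.
  H_2: rank ker ∂_2 − rank ∂_3 = (7 − 7) − 0 = 0, and there is no ∂_3, so H_2 ≅ 0.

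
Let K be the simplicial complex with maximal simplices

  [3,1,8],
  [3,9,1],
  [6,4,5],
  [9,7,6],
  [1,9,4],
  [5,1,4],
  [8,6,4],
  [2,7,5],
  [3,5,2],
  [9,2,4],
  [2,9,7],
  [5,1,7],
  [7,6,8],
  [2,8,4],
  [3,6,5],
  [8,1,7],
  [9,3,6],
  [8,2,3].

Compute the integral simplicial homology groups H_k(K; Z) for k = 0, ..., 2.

H_0 = Z,  H_1 = Z^2,  H_2 = Z.

Order the vertices as 1 < 2 < 3 < 4 < 5 < 6 < 7 < 8 < 9. Listing each simplex with vertices in this order, K has dimension 2 with simplices:

  0-simplices (9): [1], [2], [3], [4], [5], [6], [7], [8], [9]
  1-simplices (27): (27 of them)
  2-simplices (18): [1,3,8], [1,3,9], [1,4,5], [1,4,9], [1,5,7], [1,7,8], [2,3,5], [2,3,8], [2,4,8], [2,4,9], [2,5,7], [2,7,9], [3,5,6], [3,6,9], [4,5,6], [4,6,8], [6,7,8], [6,7,9]

so the chain groups are C_0 ≅ Z^9, C_1 ≅ Z^27, C_2 ≅ Z^18.

The boundary map ∂_1: C_1 → C_0 maps an edge to its endpoints' difference, ∂[p,q] = q − p.
This gives a 9×27 integer matrix of rank 8; reducing to Smith normal form yields diagonal entries (1,1,1,1,1,1,1,1).

Boundary ∂_2: C_2 → C_1 acts by ∂[p,q,r] = [q,r] − [p,r] + [p,q]. For instance
  ∂[2,4,8] = [4,8] − [2,8] + [2,4],
  ∂[1,4,9] = [4,9] − [1,9] + [1,4].
The 27×18 boundary matrix has rank 17 and Smith normal form diag(1,1,1,1,1,1,1,1,1,1,1,1,1,1,1,1,1).

From H_k ≅ ker(∂_k) / im(∂_{k+1}) we obtain:

  H_0: rank C_0 − rank ∂_1 = 9 − 8 = 1, and the invariant factors of ∂_1 are all 1, so H_0 ≅ Z.
  H_1: rank ker ∂_1 − rank ∂_2 = (27 − 8) − 17 = 2, and the invariant factors of ∂_2 are all 1, so H_1 ≅ Z^2.
  H_2: rank ker ∂_2 − rank ∂_3 = (18 − 17) − 0 = 1, and there is no ∂_3, so H_2 ≅ Z.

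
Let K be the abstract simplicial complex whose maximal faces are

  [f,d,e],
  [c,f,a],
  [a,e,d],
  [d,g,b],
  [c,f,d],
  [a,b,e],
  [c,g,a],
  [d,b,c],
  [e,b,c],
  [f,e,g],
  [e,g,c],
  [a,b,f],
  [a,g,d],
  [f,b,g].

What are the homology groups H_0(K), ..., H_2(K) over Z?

Take the total order a < b < c < d < e < f < g on the vertex set. Then K (dimension 2) consists of the simplices:

  0-simplices (7): a, b, c, d, e, f, g
  1-simplices (21): ab, ac, ad, ae, af, ag, bc, bd, be, bf, bg, cd, ce, cf, cg, de, df, dg, ef, eg, fg
  2-simplices (14): abe, abf, acf, acg, ade, adg, bcd, bce, bdg, bfg, cdf, ceg, def, efg

giving chain groups C_0 ≅ Z^7, C_1 ≅ Z^21, C_2 ≅ Z^14.

The boundary map ∂_1: C_1 → C_0 sends each edge [p,q] (with p < q) to q − p. For instance
  ∂ad = d − a.
The 7×21 boundary matrix has rank 6 and Smith normal form diag(1,1,1,1,1,1).

The boundary map ∂_2: C_2 → C_1 sends each 2-simplex [p,q,r] to [q,r] − [p,r] + [p,q]. For instance
  ∂cdf = df − cf + cd,
  ∂acf = cf − af + ac.
This gives a 21×14 integer matrix of rank 13; reducing to Smith normal form yields diagonal entries (1,1,1,1,1,1,1,1,1,1,1,1,1).

Now H_k = ker ∂_k / im ∂_{k+1}, so:

  H_0: rank C_0 − rank ∂_1 = 7 − 6 = 1, and the invariant factors of ∂_1 are all 1, so H_0 = Z.
  H_1: rank ker ∂_1 − rank ∂_2 = (21 − 6) − 13 = 2, and the invariant factors of ∂_2 are all 1, so H_1 = Z^2.
  H_2: rank ker ∂_2 − rank ∂_3 = (14 − 13) − 0 = 1, and there is no ∂_3, so H_2 = Z.

H_0 ≅ Z,  H_1 ≅ Z^2,  H_2 ≅ Z.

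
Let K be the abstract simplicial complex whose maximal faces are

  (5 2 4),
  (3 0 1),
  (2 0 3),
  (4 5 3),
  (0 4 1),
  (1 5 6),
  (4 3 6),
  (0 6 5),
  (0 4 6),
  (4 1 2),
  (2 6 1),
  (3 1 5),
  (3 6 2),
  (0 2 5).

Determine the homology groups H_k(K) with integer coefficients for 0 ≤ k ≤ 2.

H_0 = Z,  H_1 = Z^2,  H_2 = Z.

We work with the vertex ordering 0 < 1 < 2 < 3 < 4 < 5 < 6. The simplices of K, each written with vertices in increasing order, are:

  0-simplices (7): [0], [1], [2], [3], [4], [5], [6]
  1-simplices (21): [0,1], [0,2], [0,3], [0,4], [0,5], [0,6], [1,2], [1,3], [1,4], [1,5], [1,6], [2,3], [2,4], [2,5], [2,6], [3,4], [3,5], [3,6], [4,5], [4,6], [5,6]
  2-simplices (14): [0,1,3], [0,1,4], [0,2,3], [0,2,5], [0,4,6], [0,5,6], [1,2,4], [1,2,6], [1,3,5], [1,5,6], [2,3,6], [2,4,5], [3,4,5], [3,4,6]

so the chain groups are C_0 ≅ Z^7, C_1 ≅ Z^21, C_2 ≅ Z^14.

Boundary ∂_1: C_1 → C_0 maps an edge to its endpoints' difference, ∂[p,q] = q − p.
As a 7×21 matrix over Z this has rank 6, with invariant factors (1,1,1,1,1,1).

∂_2: C_2 → C_1 sends each 2-simplex [p,q,r] to [q,r] − [p,r] + [p,q]. For instance
  ∂[0,2,5] = [2,5] − [0,5] + [0,2],
  ∂[1,2,4] = [2,4] − [1,4] + [1,2].
This gives a 21×14 integer matrix of rank 13; reducing to Smith normal form yields diagonal entries (1,1,1,1,1,1,1,1,1,1,1,1,1).

Reading off H_k = ker ∂_k / im ∂_{k+1}:

  H_0: rank C_0 − rank ∂_1 = 7 − 6 = 1, and the invariant factors of ∂_1 are all 1, so H_0 = Z.
  H_1: rank ker ∂_1 − rank ∂_2 = (21 − 6) − 13 = 2, and the invariant factors of ∂_2 are all 1, so H_1 = Z^2.
  H_2: rank ker ∂_2 − rank ∂_3 = (14 − 13) − 0 = 1, and there is no ∂_3, so H_2 = Z.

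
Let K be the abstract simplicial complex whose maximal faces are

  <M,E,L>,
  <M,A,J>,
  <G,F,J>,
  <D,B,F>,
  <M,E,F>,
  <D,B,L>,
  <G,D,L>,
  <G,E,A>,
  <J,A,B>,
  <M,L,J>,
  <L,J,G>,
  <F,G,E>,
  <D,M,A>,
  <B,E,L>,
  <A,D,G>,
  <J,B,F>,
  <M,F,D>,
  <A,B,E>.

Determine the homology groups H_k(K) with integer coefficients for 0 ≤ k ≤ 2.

Fix the vertex order A < B < D < E < F < G < J < L < M and write every simplex with vertices in increasing order. Then dim K = 2 and the simplices of K are:

  0-simplices (9): A, B, D, E, F, G, J, L, M
  1-simplices (27): AB, AD, AE, AG, AJ, AM, BD, BE, BF, BJ, BL, DF, DG, DL, DM, EF, EG, EL, EM, FG, FJ, FM, GJ, GL, JL, JM, LM
  2-simplices (18): ABE, ABJ, ADG, ADM, AEG, AJM, BDF, BDL, BEL, BFJ, DFM, DGL, EFG, EFM, ELM, FGJ, GJL, JLM

Hence C_0 ≅ Z^9, C_1 ≅ Z^27, C_2 ≅ Z^18.

The boundary map ∂_1: C_1 → C_0 sends each edge [p,q] (with p < q) to q − p. For instance
  ∂GJ = J − G.
This gives a 9×27 integer matrix of rank 8; reducing to Smith normal form yields diagonal entries (1,1,1,1,1,1,1,1).

Boundary ∂_2: C_2 → C_1 acts by ∂[p,q,r] = [q,r] − [p,r] + [p,q]. For instance
  ∂ABE = BE − AE + AB,
  ∂GJL = JL − GL + GJ.
This gives a 27×18 integer matrix of rank 17; reducing to Smith normal form yields diagonal entries (1,1,1,1,1,1,1,1,1,1,1,1,1,1,1,1,1).

From H_k ≅ ker(∂_k) / im(∂_{k+1}) we obtain:

  H_0: rank C_0 − rank ∂_1 = 9 − 8 = 1, and the invariant factors of ∂_1 are all 1, so H_0 ≅ Z.
  H_1: rank ker ∂_1 − rank ∂_2 = (27 − 8) − 17 = 2, and the invariant factors of ∂_2 are all 1, so H_1 ≅ Z^2.
  H_2: rank ker ∂_2 − rank ∂_3 = (18 − 17) − 0 = 1, and there is no ∂_3, so H_2 ≅ Z.

As a check, the Euler characteristic is 9 − 27 + 18 = 0, which agrees with 1 − 2 + 1 = 0.
(K is a triangulation of the torus T^2.)

H_0 = Z,  H_1 = Z^2,  H_2 = Z.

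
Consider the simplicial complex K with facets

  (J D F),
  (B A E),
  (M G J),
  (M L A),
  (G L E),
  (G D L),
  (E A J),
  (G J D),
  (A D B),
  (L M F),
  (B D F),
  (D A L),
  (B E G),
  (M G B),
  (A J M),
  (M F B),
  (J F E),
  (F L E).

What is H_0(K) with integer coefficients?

H_0 ≅ Z.

Take the total order A < B < D < E < F < G < J < L < M on the vertex set. Then K (dimension 2) consists of the simplices:

  0-simplices (9): A, B, D, E, F, G, J, L, M
  1-simplices (27): AB, AD, AE, AJ, AL, AM, BD, BE, BF, BG, BM, DF, DG, DJ, DL, EF, EG, EJ, EL, FJ, FL, FM, GJ, GL, GM, JM, LM
  2-simplices (18): ABD, ABE, ADL, AEJ, AJM, ALM, BDF, BEG, BFM, BGM, DFJ, DGJ, DGL, EFJ, EFL, EGL, FLM, GJM

Hence C_0 ≅ Z^9, C_1 ≅ Z^27, C_2 ≅ Z^18.

∂_1: C_1 → C_0 is given by ∂[p,q] = [q] − [p]. For instance
  ∂GL = L − G.
The 9×27 boundary matrix has rank 8 and Smith normal form diag(1,1,1,1,1,1,1,1).

Boundary ∂_2: C_2 → C_1 sends each 2-simplex [p,q,r] to [q,r] − [p,r] + [p,q]. For instance
  ∂AJM = JM − AM + AJ,
  ∂DGL = GL − DL + DG.
As a 27×18 matrix over Z this has rank 17, with invariant factors (1,1,1,1,1,1,1,1,1,1,1,1,1,1,1,1,1).

Reading off H_k = ker ∂_k / im ∂_{k+1}:

  H_0: rank C_0 − rank ∂_1 = 9 − 8 = 1, and the invariant factors of ∂_1 are all 1, so H_0 ≅ Z.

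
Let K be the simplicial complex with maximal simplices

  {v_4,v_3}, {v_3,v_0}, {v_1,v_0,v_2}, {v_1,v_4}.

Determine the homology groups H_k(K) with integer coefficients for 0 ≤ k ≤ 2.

H_0 = Z,  H_1 = Z,  H_2 = 0.

Order the vertices as v_0 < v_1 < v_2 < v_3 < v_4. Listing each simplex with vertices in this order, K has dimension 2 with simplices:

  0-simplices (5): [v_0], [v_1], [v_2], [v_3], [v_4]
  1-simplices (6): [v_0,v_1], [v_0,v_2], [v_0,v_3], [v_1,v_2], [v_1,v_4], [v_3,v_4]
  2-simplices (1): [v_0,v_1,v_2]

giving chain groups C_0 ≅ Z^5, C_1 ≅ Z^6, C_2 ≅ Z^1.

The boundary map ∂_1: C_1 → C_0 maps an edge to its endpoints' difference, ∂[p,q] = q − p. For instance
  ∂[v_0,v_2] = [v_2] − [v_0].
As a 5×6 matrix over Z this has rank 4, with invariant factors (1,1,1,1).

∂_2: C_2 → C_1 maps a triangle to the signed sum of its edges. For instance
  ∂[v_0,v_1,v_2] = [v_1,v_2] − [v_0,v_2] + [v_0,v_1].
The resulting 6×1 matrix has rank 1, and its Smith normal form has invariant factors (1).

Now H_k = ker ∂_k / im ∂_{k+1}, so:

  H_0: rank C_0 − rank ∂_1 = 5 − 4 = 1, and the invariant factors of ∂_1 are all 1, so H_0 ≅ Z.
  H_1: rank ker ∂_1 − rank ∂_2 = (6 − 4) − 1 = 1, and the invariant factors of ∂_2 are all 1, so H_1 ≅ Z.
  H_2: rank ker ∂_2 − rank ∂_3 = (1 − 1) − 0 = 0, and there is no ∂_3, so H_2 ≅ 0.

As a check, the Euler characteristic is 5 − 6 + 1 = 0, which agrees with 1 − 1 + 0 = 0.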